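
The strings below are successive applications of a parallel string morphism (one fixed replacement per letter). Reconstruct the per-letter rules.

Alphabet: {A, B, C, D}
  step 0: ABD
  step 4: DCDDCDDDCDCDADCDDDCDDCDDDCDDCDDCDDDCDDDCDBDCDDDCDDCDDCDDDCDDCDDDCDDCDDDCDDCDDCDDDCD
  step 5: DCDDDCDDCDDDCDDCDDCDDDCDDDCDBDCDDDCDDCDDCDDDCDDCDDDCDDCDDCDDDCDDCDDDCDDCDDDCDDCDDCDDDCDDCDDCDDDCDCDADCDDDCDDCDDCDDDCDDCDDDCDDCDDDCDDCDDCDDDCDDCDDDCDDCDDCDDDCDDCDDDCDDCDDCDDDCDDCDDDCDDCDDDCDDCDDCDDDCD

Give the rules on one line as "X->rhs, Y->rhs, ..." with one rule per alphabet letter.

A->B, B->CDA, C->D, D->DCD

  step 4 ⇒ step 5: DCDDCDDDCDCDADCDDDCDDCDDDCDDCDDCDDDCDDDCDBDCDDDCDDCDDCDDDCDDCDDDCDDCDDDCDDCDDCDDDCD ⇒ DCD·D·DCD·DCD·D·DCD·DCD·DCD·D·DCD·D·DCD·B·DCD·D·DCD·DCD·DCD·D·DCD·DCD·D·DCD·DCD·DCD·D·DCD·DCD·D·DCD·DCD·D·DCD·DCD·DCD·D·DCD·DCD·DCD·D·DCD·CDA·DCD·D·DCD·DCD·DCD·D·DCD·DCD·D·DCD·DCD·D·DCD·DCD·DCD·D·DCD·DCD·D·DCD·DCD·DCD·D·DCD·DCD·D·DCD·DCD·DCD·D·DCD·DCD·D·DCD·DCD·D·DCD·DCD·DCD·D·DCD
    A ↦ B
    B ↦ CDA
    C ↦ D
    D ↦ DCD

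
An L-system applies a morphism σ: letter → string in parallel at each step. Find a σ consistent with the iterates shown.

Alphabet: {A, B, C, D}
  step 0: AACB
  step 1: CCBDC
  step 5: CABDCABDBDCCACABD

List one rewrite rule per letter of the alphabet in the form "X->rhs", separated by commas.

A->C, B->C, C->BD, D->A

  step 0 ⇒ step 1: AACB ⇒ C·C·BD·C
    A ↦ C
    B ↦ C
    C ↦ BD
    D ↦ A  (constrained at step 1)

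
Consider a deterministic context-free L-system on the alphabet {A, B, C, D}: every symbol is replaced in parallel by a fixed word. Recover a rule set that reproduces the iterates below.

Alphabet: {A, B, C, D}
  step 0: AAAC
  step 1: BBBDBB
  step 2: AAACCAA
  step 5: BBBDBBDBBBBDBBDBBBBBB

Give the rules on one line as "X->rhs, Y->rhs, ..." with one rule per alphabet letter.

A->B, B->A, C->DBB, D->CC

  step 1 ⇒ step 2: BBBDBB ⇒ A·A·A·CC·A·A
    B ↦ A
    D ↦ CC
  step 0 ⇒ step 1: AAAC ⇒ B·B·B·DBB
    A ↦ B
  step 0 ⇒ step 1: AAAC ⇒ B·B·B·DBB
    C ↦ DBB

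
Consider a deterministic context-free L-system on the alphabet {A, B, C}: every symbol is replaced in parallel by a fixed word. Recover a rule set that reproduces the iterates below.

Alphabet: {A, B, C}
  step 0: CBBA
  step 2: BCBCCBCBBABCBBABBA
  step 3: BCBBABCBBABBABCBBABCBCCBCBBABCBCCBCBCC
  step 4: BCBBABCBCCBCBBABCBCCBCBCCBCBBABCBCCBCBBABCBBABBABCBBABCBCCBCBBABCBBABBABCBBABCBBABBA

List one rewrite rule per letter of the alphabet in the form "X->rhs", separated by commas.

  step 3 ⇒ step 4: BCBBABCBBABBABCBBABCBCCBCBBABCBCCBCBCC ⇒ BC·BBA·BC·BC·C·BC·BBA·BC·BC·C·BC·BC·C·BC·BBA·BC·BC·C·BC·BBA·BC·BBA·BBA·BC·BBA·BC·BC·C·BC·BBA·BC·BBA·BBA·BC·BBA·BC·BBA·BBA
    A ↦ C
    B ↦ BC
    C ↦ BBA

A->C, B->BC, C->BBA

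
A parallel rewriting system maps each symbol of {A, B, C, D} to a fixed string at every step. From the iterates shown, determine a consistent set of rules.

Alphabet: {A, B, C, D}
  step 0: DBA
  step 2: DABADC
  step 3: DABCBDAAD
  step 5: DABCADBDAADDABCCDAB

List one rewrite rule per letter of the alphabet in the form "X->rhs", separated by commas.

  step 2 ⇒ step 3: DABADC ⇒ DA·B·C·B·DA·AD
    A ↦ B
    B ↦ C
    C ↦ AD
    D ↦ DA

A->B, B->C, C->AD, D->DA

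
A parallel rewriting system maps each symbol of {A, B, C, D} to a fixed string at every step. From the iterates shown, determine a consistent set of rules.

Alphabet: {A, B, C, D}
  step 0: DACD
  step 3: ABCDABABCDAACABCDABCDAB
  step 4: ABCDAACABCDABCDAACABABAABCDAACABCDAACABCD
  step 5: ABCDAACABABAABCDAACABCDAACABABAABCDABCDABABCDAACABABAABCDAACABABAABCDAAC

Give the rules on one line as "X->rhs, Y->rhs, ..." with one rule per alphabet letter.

  step 4 ⇒ step 5: ABCDAACABCDABCDAACABABAABCDAACABCDAACABCD ⇒ AB·CD·A·AC·AB·AB·A·AB·CD·A·AC·AB·CD·A·AC·AB·AB·A·AB·CD·AB·CD·AB·AB·CD·A·AC·AB·AB·A·AB·CD·A·AC·AB·AB·A·AB·CD·A·AC
    A ↦ AB
    B ↦ CD
    C ↦ A
    D ↦ AC

A->AB, B->CD, C->A, D->AC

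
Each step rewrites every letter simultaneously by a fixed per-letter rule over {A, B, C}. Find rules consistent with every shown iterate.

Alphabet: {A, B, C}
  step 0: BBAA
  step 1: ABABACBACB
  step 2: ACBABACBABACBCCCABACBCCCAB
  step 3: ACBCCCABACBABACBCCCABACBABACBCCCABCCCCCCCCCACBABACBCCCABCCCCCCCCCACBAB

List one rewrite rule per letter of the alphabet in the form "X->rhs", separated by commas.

A->ACB, B->AB, C->CCC

  step 2 ⇒ step 3: ACBABACBABACBCCCABACBCCCAB ⇒ ACB·CCC·AB·ACB·AB·ACB·CCC·AB·ACB·AB·ACB·CCC·AB·CCC·CCC·CCC·ACB·AB·ACB·CCC·AB·CCC·CCC·CCC·ACB·AB
    A ↦ ACB
    B ↦ AB
    C ↦ CCC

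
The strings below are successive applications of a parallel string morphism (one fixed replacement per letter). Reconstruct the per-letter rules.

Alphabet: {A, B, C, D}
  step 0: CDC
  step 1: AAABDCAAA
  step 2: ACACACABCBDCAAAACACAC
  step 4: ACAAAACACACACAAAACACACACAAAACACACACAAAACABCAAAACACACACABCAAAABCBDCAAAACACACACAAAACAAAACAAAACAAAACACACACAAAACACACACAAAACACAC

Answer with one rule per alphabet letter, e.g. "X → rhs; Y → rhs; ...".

  step 1 ⇒ step 2: AAABDCAAA ⇒ AC·AC·AC·ABC·BDC·AAA·AC·AC·AC
    A ↦ AC
    B ↦ ABC
    C ↦ AAA
    D ↦ BDC

A->AC, B->ABC, C->AAA, D->BDC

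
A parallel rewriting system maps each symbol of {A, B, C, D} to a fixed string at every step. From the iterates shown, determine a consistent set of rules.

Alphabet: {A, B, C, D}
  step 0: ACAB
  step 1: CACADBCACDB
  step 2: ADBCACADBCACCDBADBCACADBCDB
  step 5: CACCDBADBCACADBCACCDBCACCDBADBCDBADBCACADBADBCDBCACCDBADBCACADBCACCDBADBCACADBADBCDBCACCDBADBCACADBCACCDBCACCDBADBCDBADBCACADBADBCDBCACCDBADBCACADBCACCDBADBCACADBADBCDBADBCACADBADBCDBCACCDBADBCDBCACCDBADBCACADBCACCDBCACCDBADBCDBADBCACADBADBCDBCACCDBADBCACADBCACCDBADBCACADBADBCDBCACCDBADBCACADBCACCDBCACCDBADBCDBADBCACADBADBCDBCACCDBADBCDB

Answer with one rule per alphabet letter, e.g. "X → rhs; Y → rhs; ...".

  step 1 ⇒ step 2: CACADBCACDB ⇒ ADB·CAC·ADB·CAC·C·DB·ADB·CAC·ADB·C·DB
    A ↦ CAC
    B ↦ DB
    C ↦ ADB
    D ↦ C

A->CAC, B->DB, C->ADB, D->C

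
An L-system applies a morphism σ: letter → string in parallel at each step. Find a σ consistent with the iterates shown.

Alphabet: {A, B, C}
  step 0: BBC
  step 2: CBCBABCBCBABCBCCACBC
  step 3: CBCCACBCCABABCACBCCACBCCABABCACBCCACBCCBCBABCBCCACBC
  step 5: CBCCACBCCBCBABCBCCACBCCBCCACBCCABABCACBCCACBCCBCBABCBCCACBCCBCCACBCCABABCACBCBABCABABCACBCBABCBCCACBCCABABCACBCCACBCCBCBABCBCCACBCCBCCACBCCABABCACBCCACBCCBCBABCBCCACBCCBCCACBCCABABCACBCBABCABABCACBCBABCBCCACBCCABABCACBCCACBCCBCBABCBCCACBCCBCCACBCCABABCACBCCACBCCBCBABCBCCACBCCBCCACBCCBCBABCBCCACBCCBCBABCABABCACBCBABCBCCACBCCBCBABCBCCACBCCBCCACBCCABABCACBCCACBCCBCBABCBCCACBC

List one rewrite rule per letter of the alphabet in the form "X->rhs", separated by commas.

  step 2 ⇒ step 3: CBCBABCBCBABCBCCACBC ⇒ CBC·CA·CBC·CA·BAB·CA·CBC·CA·CBC·CA·BAB·CA·CBC·CA·CBC·CBC·BAB·CBC·CA·CBC
    A ↦ BAB
    B ↦ CA
    C ↦ CBC

A->BAB, B->CA, C->CBC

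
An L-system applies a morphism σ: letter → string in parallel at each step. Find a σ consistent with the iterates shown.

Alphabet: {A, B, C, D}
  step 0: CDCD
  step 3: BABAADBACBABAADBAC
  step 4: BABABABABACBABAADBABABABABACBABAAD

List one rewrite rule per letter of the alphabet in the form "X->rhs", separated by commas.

  step 3 ⇒ step 4: BABAADBACBABAADBAC ⇒ BA·BA·BA·BA·BA·C·BA·BA·AD·BA·BA·BA·BA·BA·C·BA·BA·AD
    A ↦ BA
    B ↦ BA
    C ↦ AD
    D ↦ C

A->BA, B->BA, C->AD, D->C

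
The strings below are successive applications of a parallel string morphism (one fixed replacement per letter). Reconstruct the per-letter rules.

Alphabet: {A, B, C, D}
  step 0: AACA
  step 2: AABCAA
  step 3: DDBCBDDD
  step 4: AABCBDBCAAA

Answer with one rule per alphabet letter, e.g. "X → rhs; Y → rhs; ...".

  step 3 ⇒ step 4: DDBCBDDD ⇒ A·A·BC·BD·BC·A·A·A
    B ↦ BC
    C ↦ BD
    D ↦ A
  step 2 ⇒ step 3: AABCAA ⇒ D·D·BC·BD·D·D
    A ↦ D

A->D, B->BC, C->BD, D->A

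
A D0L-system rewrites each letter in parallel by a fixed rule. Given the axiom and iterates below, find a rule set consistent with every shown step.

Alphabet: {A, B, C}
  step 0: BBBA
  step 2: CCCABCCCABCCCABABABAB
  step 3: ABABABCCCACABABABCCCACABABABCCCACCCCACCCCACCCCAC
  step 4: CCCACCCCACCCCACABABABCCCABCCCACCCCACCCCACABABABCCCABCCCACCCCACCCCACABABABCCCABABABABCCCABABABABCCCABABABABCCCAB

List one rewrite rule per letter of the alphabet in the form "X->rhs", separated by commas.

A->CCC, B->AC, C->AB

  step 3 ⇒ step 4: ABABABCCCACABABABCCCACABABABCCCACCCCACCCCACCCCAC ⇒ CCC·AC·CCC·AC·CCC·AC·AB·AB·AB·CCC·AB·CCC·AC·CCC·AC·CCC·AC·AB·AB·AB·CCC·AB·CCC·AC·CCC·AC·CCC·AC·AB·AB·AB·CCC·AB·AB·AB·AB·CCC·AB·AB·AB·AB·CCC·AB·AB·AB·AB·CCC·AB
    A ↦ CCC
    B ↦ AC
    C ↦ AB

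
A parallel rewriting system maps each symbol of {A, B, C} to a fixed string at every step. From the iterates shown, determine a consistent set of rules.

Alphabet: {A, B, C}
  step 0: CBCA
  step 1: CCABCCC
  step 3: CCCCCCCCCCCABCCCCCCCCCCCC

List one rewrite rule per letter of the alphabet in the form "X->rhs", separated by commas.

  step 0 ⇒ step 1: CBCA ⇒ CC·AB·CC·C
    A ↦ C
    B ↦ AB
    C ↦ CC

A->C, B->AB, C->CC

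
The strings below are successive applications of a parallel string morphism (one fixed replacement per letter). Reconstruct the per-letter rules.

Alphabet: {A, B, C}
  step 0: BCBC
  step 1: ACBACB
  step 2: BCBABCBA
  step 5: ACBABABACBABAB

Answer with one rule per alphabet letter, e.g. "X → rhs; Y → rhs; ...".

A->B, B->A, C->CB

  step 1 ⇒ step 2: ACBACB ⇒ B·CB·A·B·CB·A
    A ↦ B
    B ↦ A
    C ↦ CB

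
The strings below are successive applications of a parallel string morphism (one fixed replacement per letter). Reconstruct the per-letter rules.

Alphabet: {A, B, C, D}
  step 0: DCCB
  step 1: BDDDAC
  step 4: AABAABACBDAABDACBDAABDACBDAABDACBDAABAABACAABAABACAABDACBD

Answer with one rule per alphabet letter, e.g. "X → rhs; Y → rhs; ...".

  step 0 ⇒ step 1: DCCB ⇒ BD·D·D·AC
    B ↦ AC
    C ↦ D
    D ↦ BD
    A ↦ AAB  (constrained at step 1)

A->AAB, B->AC, C->D, D->BD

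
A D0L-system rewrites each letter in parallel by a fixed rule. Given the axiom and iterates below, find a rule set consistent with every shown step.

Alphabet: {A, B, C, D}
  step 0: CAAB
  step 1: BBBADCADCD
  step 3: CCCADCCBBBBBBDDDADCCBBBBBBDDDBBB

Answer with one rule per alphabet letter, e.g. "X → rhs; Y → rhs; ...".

A->ADC, B->D, C->BBB, D->C

  step 0 ⇒ step 1: CAAB ⇒ BBB·ADC·ADC·D
    A ↦ ADC
    B ↦ D
    C ↦ BBB
    D ↦ C  (constrained at step 1)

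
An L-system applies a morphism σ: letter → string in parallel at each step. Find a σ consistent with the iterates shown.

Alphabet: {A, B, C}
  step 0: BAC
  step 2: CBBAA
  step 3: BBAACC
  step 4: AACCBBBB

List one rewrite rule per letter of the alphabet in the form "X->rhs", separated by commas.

  step 3 ⇒ step 4: BBAACC ⇒ A·A·C·C·BB·BB
    A ↦ C
    B ↦ A
    C ↦ BB

A->C, B->A, C->BB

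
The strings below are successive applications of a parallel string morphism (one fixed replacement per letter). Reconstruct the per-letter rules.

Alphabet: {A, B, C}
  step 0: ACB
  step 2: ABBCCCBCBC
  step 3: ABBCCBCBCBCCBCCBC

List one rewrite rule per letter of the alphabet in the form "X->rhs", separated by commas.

A->ABB, B->C, C->BC

  step 2 ⇒ step 3: ABBCCCBCBC ⇒ ABB·C·C·BC·BC·BC·C·BC·C·BC
    A ↦ ABB
    B ↦ C
    C ↦ BC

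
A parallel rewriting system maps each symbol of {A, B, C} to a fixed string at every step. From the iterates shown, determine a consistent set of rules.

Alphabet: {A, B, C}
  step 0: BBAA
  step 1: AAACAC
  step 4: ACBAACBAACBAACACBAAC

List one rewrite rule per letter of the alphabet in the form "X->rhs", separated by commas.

A->AC, B->A, C->B

  step 0 ⇒ step 1: BBAA ⇒ A·A·AC·AC
    A ↦ AC
    B ↦ A
    C ↦ B  (constrained at step 1)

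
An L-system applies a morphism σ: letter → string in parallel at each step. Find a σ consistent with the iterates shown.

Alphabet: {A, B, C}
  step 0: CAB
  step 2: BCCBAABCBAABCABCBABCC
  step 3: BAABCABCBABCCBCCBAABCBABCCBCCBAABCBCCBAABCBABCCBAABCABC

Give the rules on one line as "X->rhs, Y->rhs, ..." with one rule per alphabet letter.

  step 2 ⇒ step 3: BCCBAABCBAABCABCBABCC ⇒ BA·ABC·ABC·BA·BCC·BCC·BA·ABC·BA·BCC·BCC·BA·ABC·BCC·BA·ABC·BA·BCC·BA·ABC·ABC
    A ↦ BCC
    B ↦ BA
    C ↦ ABC

A->BCC, B->BA, C->ABC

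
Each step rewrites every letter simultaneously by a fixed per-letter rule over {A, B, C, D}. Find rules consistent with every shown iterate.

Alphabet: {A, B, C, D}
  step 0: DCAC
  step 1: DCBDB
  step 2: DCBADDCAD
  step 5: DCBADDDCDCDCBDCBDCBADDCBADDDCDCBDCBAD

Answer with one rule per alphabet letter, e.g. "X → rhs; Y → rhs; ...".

  step 1 ⇒ step 2: DCBDB ⇒ DC·B·AD·DC·AD
    B ↦ AD
    C ↦ B
    D ↦ DC
  step 0 ⇒ step 1: DCAC ⇒ DC·B·D·B
    A ↦ D

A->D, B->AD, C->B, D->DC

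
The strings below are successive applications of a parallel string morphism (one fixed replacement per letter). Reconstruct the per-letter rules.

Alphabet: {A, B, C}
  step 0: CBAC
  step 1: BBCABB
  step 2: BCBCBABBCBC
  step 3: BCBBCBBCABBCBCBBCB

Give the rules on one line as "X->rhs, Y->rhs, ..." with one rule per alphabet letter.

A->AB, B->BC, C->B

  step 2 ⇒ step 3: BCBCBABBCBC ⇒ BC·B·BC·B·BC·AB·BC·BC·B·BC·B
    A ↦ AB
    B ↦ BC
    C ↦ B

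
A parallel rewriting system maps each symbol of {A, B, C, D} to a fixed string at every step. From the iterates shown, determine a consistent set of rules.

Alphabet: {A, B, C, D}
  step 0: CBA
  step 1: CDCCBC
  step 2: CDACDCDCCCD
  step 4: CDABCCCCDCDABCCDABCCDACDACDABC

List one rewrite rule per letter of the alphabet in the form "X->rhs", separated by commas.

A->BC, B->CC, C->CD, D->A

  step 1 ⇒ step 2: CDCCBC ⇒ CD·A·CD·CD·CC·CD
    B ↦ CC
    C ↦ CD
    D ↦ A
  step 0 ⇒ step 1: CBA ⇒ CD·CC·BC
    A ↦ BC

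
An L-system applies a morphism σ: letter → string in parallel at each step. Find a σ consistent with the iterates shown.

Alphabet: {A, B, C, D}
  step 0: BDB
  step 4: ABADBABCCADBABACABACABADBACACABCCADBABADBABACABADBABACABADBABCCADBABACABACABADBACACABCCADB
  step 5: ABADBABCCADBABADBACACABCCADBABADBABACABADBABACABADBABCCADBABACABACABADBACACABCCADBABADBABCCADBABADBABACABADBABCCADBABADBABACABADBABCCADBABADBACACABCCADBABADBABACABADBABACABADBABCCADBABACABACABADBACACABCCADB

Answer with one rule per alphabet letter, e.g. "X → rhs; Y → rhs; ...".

  step 4 ⇒ step 5: ABADBABCCADBABACABACABADBACACABCCADBABADBABACABADBABACABADBABCCADBABACABACABADBACACABCCADB ⇒ AB·ADB·AB·CC·ADB·AB·ADB·AC·AC·AB·CC·ADB·AB·ADB·AB·AC·AB·ADB·AB·AC·AB·ADB·AB·CC·ADB·AB·AC·AB·AC·AB·ADB·AC·AC·AB·CC·ADB·AB·ADB·AB·CC·ADB·AB·ADB·AB·AC·AB·ADB·AB·CC·ADB·AB·ADB·AB·AC·AB·ADB·AB·CC·ADB·AB·ADB·AC·AC·AB·CC·ADB·AB·ADB·AB·AC·AB·ADB·AB·AC·AB·ADB·AB·CC·ADB·AB·AC·AB·AC·AB·ADB·AC·AC·AB·CC·ADB
    A ↦ AB
    B ↦ ADB
    C ↦ AC
    D ↦ CC

A->AB, B->ADB, C->AC, D->CC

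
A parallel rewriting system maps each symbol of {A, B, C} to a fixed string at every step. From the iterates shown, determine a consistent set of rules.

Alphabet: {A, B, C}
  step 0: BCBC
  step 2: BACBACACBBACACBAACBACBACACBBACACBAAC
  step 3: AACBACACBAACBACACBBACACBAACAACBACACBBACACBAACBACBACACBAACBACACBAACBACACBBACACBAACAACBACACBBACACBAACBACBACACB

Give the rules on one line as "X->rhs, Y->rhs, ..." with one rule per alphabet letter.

  step 2 ⇒ step 3: BACBACACBBACACBAACBACBACACBBACACBAAC ⇒ AAC·BAC·ACB·AAC·BAC·ACB·BAC·ACB·AAC·AAC·BAC·ACB·BAC·ACB·AAC·BAC·BAC·ACB·AAC·BAC·ACB·AAC·BAC·ACB·BAC·ACB·AAC·AAC·BAC·ACB·BAC·ACB·AAC·BAC·BAC·ACB
    A ↦ BAC
    B ↦ AAC
    C ↦ ACB

A->BAC, B->AAC, C->ACB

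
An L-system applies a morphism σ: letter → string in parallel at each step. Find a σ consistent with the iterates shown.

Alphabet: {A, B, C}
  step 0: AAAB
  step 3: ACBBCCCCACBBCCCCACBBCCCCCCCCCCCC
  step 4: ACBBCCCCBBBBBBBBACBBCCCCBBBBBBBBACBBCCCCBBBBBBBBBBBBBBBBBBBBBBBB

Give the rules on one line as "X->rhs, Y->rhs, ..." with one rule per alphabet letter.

A->AC, B->CC, C->BB

  step 3 ⇒ step 4: ACBBCCCCACBBCCCCACBBCCCCCCCCCCCC ⇒ AC·BB·CC·CC·BB·BB·BB·BB·AC·BB·CC·CC·BB·BB·BB·BB·AC·BB·CC·CC·BB·BB·BB·BB·BB·BB·BB·BB·BB·BB·BB·BB
    A ↦ AC
    B ↦ CC
    C ↦ BB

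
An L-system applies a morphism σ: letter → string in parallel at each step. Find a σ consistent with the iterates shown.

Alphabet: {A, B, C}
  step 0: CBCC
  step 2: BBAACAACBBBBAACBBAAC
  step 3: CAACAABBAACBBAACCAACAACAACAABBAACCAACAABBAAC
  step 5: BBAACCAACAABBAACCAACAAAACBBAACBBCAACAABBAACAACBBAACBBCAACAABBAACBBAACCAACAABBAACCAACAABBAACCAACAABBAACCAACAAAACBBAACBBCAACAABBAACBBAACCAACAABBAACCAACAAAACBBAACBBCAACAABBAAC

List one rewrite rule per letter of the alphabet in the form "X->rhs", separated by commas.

A->B, B->CAA, C->AAC

  step 2 ⇒ step 3: BBAACAACBBBBAACBBAAC ⇒ CAA·CAA·B·B·AAC·B·B·AAC·CAA·CAA·CAA·CAA·B·B·AAC·CAA·CAA·B·B·AAC
    A ↦ B
    B ↦ CAA
    C ↦ AAC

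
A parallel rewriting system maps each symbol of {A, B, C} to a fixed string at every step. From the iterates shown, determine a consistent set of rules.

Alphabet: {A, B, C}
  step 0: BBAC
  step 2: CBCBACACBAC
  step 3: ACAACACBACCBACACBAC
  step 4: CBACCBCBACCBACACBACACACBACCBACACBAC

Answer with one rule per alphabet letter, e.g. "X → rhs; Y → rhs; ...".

A->CB, B->A, C->AC

  step 3 ⇒ step 4: ACAACACBACCBACACBAC ⇒ CB·AC·CB·CB·AC·CB·AC·A·CB·AC·AC·A·CB·AC·CB·AC·A·CB·AC
    A ↦ CB
    B ↦ A
    C ↦ AC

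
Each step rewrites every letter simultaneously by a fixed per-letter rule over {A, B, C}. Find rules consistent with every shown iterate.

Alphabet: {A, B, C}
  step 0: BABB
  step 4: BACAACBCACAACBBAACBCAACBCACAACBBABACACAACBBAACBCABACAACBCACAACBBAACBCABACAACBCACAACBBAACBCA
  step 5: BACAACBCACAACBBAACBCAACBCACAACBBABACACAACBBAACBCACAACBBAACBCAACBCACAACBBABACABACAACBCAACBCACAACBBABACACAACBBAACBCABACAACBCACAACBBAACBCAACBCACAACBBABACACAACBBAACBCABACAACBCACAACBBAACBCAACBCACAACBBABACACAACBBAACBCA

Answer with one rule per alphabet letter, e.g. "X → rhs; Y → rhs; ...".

  step 4 ⇒ step 5: BACAACBCACAACBBAACBCAACBCACAACBBABACACAACBBAACBCABACAACBCACAACBBAACBCABACAACBCACAACBBAACBCA ⇒ BA·CA·ACB·CA·CA·ACB·BA·ACB·CA·ACB·CA·CA·ACB·BA·BA·CA·CA·ACB·BA·ACB·CA·CA·ACB·BA·ACB·CA·ACB·CA·CA·ACB·BA·BA·CA·BA·CA·ACB·CA·ACB·CA·CA·ACB·BA·BA·CA·CA·ACB·BA·ACB·CA·BA·CA·ACB·CA·CA·ACB·BA·ACB·CA·ACB·CA·CA·ACB·BA·BA·CA·CA·ACB·BA·ACB·CA·BA·CA·ACB·CA·CA·ACB·BA·ACB·CA·ACB·CA·CA·ACB·BA·BA·CA·CA·ACB·BA·ACB·CA
    A ↦ CA
    B ↦ BA
    C ↦ ACB

A->CA, B->BA, C->ACB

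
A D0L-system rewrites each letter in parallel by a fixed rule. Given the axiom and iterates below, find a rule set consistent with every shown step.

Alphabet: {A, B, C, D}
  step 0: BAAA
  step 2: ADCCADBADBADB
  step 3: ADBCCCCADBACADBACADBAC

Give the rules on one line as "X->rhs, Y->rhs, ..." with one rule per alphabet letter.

A->AD, B->AC, C->CC, D->B

  step 2 ⇒ step 3: ADCCADBADBADB ⇒ AD·B·CC·CC·AD·B·AC·AD·B·AC·AD·B·AC
    A ↦ AD
    B ↦ AC
    C ↦ CC
    D ↦ B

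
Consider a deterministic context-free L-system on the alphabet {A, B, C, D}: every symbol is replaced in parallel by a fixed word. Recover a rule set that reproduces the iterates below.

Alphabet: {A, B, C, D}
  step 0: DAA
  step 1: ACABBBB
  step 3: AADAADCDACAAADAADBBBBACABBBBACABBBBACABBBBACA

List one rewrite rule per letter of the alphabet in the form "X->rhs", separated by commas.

  step 0 ⇒ step 1: DAA ⇒ ACA·BB·BB
    A ↦ BB
    D ↦ ACA
    B ↦ AAD  (constrained at step 1)
    C ↦ CD  (constrained at step 1)

A->BB, B->AAD, C->CD, D->ACA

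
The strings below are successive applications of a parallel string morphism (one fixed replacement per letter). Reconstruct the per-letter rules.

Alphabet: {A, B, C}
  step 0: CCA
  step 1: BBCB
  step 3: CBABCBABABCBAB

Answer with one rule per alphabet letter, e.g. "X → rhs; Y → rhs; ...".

  step 0 ⇒ step 1: CCA ⇒ B·B·CB
    A ↦ CB
    C ↦ B
    B ↦ AB  (constrained at step 1)

A->CB, B->AB, C->B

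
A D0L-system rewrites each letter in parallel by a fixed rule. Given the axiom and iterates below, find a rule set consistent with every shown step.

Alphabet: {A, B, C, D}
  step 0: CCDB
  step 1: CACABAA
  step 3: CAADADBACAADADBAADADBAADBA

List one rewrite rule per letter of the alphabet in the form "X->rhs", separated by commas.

A->AD, B->A, C->CA, D->BA

  step 0 ⇒ step 1: CCDB ⇒ CA·CA·BA·A
    B ↦ A
    C ↦ CA
    D ↦ BA
    A ↦ AD  (constrained at step 1)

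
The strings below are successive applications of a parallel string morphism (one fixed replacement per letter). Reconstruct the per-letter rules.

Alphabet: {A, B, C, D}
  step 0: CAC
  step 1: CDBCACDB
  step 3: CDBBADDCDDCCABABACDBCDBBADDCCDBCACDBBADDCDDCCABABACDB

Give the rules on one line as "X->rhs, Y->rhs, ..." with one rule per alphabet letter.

A->CA, B->DDC, C->CDB, D->BA

  step 0 ⇒ step 1: CAC ⇒ CDB·CA·CDB
    A ↦ CA
    C ↦ CDB
    B ↦ DDC  (constrained at step 1)
    D ↦ BA  (constrained at step 1)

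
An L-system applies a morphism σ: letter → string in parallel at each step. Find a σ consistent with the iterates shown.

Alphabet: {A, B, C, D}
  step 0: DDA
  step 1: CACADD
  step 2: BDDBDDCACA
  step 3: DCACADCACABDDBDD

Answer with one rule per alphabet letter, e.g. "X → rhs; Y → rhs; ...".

  step 2 ⇒ step 3: BDDBDDCACA ⇒ D·CA·CA·D·CA·CA·B·DD·B·DD
    A ↦ DD
    B ↦ D
    C ↦ B
    D ↦ CA

A->DD, B->D, C->B, D->CA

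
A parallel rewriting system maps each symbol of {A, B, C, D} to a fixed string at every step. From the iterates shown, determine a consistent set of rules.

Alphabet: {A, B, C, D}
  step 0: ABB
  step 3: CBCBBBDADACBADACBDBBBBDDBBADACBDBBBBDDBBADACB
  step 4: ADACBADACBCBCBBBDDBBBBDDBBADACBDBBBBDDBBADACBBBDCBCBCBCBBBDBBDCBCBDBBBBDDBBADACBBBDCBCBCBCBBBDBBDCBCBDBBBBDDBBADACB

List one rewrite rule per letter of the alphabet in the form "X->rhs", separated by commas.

  step 3 ⇒ step 4: CBCBBBDADACBADACBDBBBBDDBBADACBDBBBBDDBBADACB ⇒ ADA·CB·ADA·CB·CB·CB·BBD·DBB·BBD·DBB·ADA·CB·DBB·BBD·DBB·ADA·CB·BBD·CB·CB·CB·CB·BBD·BBD·CB·CB·DBB·BBD·DBB·ADA·CB·BBD·CB·CB·CB·CB·BBD·BBD·CB·CB·DBB·BBD·DBB·ADA·CB
    A ↦ DBB
    B ↦ CB
    C ↦ ADA
    D ↦ BBD

A->DBB, B->CB, C->ADA, D->BBD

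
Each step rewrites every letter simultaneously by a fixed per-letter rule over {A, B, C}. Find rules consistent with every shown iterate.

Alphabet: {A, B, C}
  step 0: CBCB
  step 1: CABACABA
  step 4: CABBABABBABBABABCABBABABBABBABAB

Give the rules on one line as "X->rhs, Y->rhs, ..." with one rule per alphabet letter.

A->B, B->BA, C->CA

  step 0 ⇒ step 1: CBCB ⇒ CA·BA·CA·BA
    B ↦ BA
    C ↦ CA
    A ↦ B  (constrained at step 1)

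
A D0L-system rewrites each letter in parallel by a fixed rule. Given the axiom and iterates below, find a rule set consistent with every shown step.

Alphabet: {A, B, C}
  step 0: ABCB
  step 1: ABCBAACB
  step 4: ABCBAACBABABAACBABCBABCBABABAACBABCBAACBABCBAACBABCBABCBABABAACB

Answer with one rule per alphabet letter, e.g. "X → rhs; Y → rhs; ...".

  step 0 ⇒ step 1: ABCB ⇒ AB·CB·AA·CB
    A ↦ AB
    B ↦ CB
    C ↦ AA

A->AB, B->CB, C->AA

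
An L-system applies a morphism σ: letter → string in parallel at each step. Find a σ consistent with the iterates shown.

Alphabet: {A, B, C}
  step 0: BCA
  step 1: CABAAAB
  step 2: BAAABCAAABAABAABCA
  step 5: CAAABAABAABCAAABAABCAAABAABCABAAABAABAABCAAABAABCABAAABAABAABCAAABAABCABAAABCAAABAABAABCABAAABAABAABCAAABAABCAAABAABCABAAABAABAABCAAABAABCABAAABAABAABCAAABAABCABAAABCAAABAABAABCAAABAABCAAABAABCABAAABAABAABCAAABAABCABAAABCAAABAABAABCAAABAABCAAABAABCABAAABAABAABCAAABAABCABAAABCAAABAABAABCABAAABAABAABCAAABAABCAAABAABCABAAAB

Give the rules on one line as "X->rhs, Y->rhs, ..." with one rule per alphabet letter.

A->AAB, B->CA, C->BA

  step 1 ⇒ step 2: CABAAAB ⇒ BA·AAB·CA·AAB·AAB·AAB·CA
    A ↦ AAB
    B ↦ CA
    C ↦ BA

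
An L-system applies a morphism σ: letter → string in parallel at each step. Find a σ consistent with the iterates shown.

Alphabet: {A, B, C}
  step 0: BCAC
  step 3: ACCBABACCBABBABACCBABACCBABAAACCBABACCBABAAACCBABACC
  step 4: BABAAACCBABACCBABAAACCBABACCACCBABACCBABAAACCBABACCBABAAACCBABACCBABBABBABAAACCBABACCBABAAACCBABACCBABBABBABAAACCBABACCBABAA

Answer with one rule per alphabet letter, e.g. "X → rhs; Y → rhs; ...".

  step 3 ⇒ step 4: ACCBABACCBABBABACCBABACCBABAAACCBABACCBABAAACCBABACC ⇒ BAB·A·A·ACC·BAB·ACC·BAB·A·A·ACC·BAB·ACC·ACC·BAB·ACC·BAB·A·A·ACC·BAB·ACC·BAB·A·A·ACC·BAB·ACC·BAB·BAB·BAB·A·A·ACC·BAB·ACC·BAB·A·A·ACC·BAB·ACC·BAB·BAB·BAB·A·A·ACC·BAB·ACC·BAB·A·A
    A ↦ BAB
    B ↦ ACC
    C ↦ A

A->BAB, B->ACC, C->A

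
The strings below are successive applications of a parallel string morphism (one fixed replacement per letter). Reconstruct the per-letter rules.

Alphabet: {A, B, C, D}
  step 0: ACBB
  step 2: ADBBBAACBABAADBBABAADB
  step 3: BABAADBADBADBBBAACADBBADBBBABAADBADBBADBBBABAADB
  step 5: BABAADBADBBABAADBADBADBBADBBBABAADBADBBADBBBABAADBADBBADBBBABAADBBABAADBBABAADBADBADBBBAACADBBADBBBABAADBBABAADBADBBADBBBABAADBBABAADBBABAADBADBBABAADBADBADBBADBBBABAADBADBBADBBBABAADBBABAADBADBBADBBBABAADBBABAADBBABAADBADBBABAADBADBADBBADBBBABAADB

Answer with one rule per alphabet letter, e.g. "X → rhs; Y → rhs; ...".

  step 2 ⇒ step 3: ADBBBAACBABAADBBABAADB ⇒ B·ABA·ADB·ADB·ADB·B·B·AAC·ADB·B·ADB·B·B·ABA·ADB·ADB·B·ADB·B·B·ABA·ADB
    A ↦ B
    B ↦ ADB
    C ↦ AAC
    D ↦ ABA

A->B, B->ADB, C->AAC, D->ABA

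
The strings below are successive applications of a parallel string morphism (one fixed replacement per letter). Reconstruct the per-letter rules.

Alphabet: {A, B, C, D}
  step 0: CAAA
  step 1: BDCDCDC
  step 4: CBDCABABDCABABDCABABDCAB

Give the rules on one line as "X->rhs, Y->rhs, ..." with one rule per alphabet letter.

A->DC, B->AB, C->B, D->C

  step 0 ⇒ step 1: CAAA ⇒ B·DC·DC·DC
    A ↦ DC
    C ↦ B
    B ↦ AB  (constrained at step 1)
    D ↦ C  (constrained at step 1)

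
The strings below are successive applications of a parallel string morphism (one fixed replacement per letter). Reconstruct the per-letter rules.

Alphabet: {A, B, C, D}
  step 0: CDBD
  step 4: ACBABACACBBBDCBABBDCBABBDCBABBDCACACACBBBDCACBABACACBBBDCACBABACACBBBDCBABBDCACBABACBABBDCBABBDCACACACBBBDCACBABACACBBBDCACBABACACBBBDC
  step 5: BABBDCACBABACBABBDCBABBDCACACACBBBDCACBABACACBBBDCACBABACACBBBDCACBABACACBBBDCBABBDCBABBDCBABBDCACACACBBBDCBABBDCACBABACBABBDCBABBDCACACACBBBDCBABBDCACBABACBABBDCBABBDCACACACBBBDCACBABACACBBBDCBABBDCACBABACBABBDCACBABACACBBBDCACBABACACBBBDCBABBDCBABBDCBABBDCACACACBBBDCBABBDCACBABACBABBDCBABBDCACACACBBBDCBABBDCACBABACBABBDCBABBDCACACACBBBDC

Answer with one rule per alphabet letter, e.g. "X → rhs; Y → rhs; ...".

  step 4 ⇒ step 5: ACBABACACBBBDCBABBDCBABBDCBABBDCACACACBBBDCACBABACACBBBDCACBABACACBBBDCBABBDCACBABACBABBDCBABBDCACACACBBBDCACBABACACBBBDCACBABACACBBBDC ⇒ BAB·BDC·AC·BAB·AC·BAB·BDC·BAB·BDC·AC·AC·AC·BB·BDC·AC·BAB·AC·AC·BB·BDC·AC·BAB·AC·AC·BB·BDC·AC·BAB·AC·AC·BB·BDC·BAB·BDC·BAB·BDC·BAB·BDC·AC·AC·AC·BB·BDC·BAB·BDC·AC·BAB·AC·BAB·BDC·BAB·BDC·AC·AC·AC·BB·BDC·BAB·BDC·AC·BAB·AC·BAB·BDC·BAB·BDC·AC·AC·AC·BB·BDC·AC·BAB·AC·AC·BB·BDC·BAB·BDC·AC·BAB·AC·BAB·BDC·AC·BAB·AC·AC·BB·BDC·AC·BAB·AC·AC·BB·BDC·BAB·BDC·BAB·BDC·BAB·BDC·AC·AC·AC·BB·BDC·BAB·BDC·AC·BAB·AC·BAB·BDC·BAB·BDC·AC·AC·AC·BB·BDC·BAB·BDC·AC·BAB·AC·BAB·BDC·BAB·BDC·AC·AC·AC·BB·BDC
    A ↦ BAB
    B ↦ AC
    C ↦ BDC
    D ↦ BB

A->BAB, B->AC, C->BDC, D->BB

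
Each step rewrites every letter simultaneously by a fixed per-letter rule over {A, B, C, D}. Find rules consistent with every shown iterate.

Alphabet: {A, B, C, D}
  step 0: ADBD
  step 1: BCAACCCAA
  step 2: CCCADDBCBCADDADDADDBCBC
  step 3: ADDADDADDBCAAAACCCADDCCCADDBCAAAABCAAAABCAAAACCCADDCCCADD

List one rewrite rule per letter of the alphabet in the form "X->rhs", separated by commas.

A->BC, B->CCC, C->ADD, D->AA

  step 2 ⇒ step 3: CCCADDBCBCADDADDADDBCBC ⇒ ADD·ADD·ADD·BC·AA·AA·CCC·ADD·CCC·ADD·BC·AA·AA·BC·AA·AA·BC·AA·AA·CCC·ADD·CCC·ADD
    A ↦ BC
    B ↦ CCC
    C ↦ ADD
    D ↦ AA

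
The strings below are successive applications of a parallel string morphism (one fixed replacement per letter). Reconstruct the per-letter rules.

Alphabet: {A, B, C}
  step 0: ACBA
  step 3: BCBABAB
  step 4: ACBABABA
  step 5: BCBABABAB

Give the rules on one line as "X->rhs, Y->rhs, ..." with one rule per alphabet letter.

A->B, B->A, C->CB

  step 4 ⇒ step 5: ACBABABA ⇒ B·CB·A·B·A·B·A·B
    A ↦ B
    B ↦ A
    C ↦ CB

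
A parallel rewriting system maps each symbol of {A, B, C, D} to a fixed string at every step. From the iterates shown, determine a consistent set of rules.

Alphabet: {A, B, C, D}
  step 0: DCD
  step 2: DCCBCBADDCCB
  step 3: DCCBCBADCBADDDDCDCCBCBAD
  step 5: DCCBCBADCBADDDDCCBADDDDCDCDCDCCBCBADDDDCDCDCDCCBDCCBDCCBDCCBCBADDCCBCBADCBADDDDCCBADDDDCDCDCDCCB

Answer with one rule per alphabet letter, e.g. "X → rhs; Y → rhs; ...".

  step 2 ⇒ step 3: DCCBCBADDCCB ⇒ DC·CB·CB·AD·CB·AD·DD·DC·DC·CB·CB·AD
    A ↦ DD
    B ↦ AD
    C ↦ CB
    D ↦ DC

A->DD, B->AD, C->CB, D->DC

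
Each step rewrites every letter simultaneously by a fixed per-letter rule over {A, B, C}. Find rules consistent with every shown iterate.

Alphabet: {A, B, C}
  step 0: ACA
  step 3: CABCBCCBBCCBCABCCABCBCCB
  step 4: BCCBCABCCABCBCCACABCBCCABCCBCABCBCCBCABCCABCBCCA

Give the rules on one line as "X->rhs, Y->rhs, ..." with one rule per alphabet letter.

  step 3 ⇒ step 4: CABCBCCBBCCBCABCCABCBCCB ⇒ BC·CB·CA·BC·CA·BC·BC·CA·CA·BC·BC·CA·BC·CB·CA·BC·BC·CB·CA·BC·CA·BC·BC·CA
    A ↦ CB
    B ↦ CA
    C ↦ BC

A->CB, B->CA, C->BC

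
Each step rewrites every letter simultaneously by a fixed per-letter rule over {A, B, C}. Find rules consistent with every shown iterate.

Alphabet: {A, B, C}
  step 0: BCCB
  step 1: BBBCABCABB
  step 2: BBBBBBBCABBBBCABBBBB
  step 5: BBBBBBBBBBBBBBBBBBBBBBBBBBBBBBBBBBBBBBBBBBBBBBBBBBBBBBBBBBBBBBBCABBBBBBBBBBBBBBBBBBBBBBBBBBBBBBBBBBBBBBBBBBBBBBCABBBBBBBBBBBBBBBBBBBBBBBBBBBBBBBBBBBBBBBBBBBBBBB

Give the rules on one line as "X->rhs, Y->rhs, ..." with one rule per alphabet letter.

  step 1 ⇒ step 2: BBBCABCABB ⇒ BB·BB·BB·BCA·B·BB·BCA·B·BB·BB
    A ↦ B
    B ↦ BB
    C ↦ BCA

A->B, B->BB, C->BCA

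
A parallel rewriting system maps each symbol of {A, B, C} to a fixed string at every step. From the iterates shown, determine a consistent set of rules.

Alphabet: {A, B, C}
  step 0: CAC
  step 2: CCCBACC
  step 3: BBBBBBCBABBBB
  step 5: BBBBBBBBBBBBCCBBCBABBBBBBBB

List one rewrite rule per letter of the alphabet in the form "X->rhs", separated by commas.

A->BA, B->C, C->BB

  step 2 ⇒ step 3: CCCBACC ⇒ BB·BB·BB·C·BA·BB·BB
    A ↦ BA
    B ↦ C
    C ↦ BB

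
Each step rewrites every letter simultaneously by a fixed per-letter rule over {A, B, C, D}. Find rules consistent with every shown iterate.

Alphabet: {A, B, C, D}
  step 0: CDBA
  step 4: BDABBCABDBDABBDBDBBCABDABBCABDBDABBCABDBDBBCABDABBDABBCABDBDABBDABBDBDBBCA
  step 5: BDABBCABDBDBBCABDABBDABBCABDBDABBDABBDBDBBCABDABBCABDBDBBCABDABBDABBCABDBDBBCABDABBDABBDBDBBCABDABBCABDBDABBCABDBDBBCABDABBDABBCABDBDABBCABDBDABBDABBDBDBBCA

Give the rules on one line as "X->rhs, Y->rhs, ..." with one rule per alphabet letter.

  step 4 ⇒ step 5: BDABBCABDBDABBDBDBBCABDABBCABDBDABBCABDBDBBCABDABBDABBCABDBDABBDABBDBDBBCA ⇒ BD·AB·BCA·BD·BD·B·BCA·BD·AB·BD·AB·BCA·BD·BD·AB·BD·AB·BD·BD·B·BCA·BD·AB·BCA·BD·BD·B·BCA·BD·AB·BD·AB·BCA·BD·BD·B·BCA·BD·AB·BD·AB·BD·BD·B·BCA·BD·AB·BCA·BD·BD·AB·BCA·BD·BD·B·BCA·BD·AB·BD·AB·BCA·BD·BD·AB·BCA·BD·BD·AB·BD·AB·BD·BD·B·BCA
    A ↦ BCA
    B ↦ BD
    C ↦ B
    D ↦ AB

A->BCA, B->BD, C->B, D->AB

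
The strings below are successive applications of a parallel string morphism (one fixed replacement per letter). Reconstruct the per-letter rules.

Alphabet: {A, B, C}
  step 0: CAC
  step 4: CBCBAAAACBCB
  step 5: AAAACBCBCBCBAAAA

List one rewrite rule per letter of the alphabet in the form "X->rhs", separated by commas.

  step 4 ⇒ step 5: CBCBAAAACBCB ⇒ A·A·A·A·CB·CB·CB·CB·A·A·A·A
    A ↦ CB
    B ↦ A
    C ↦ A

A->CB, B->A, C->A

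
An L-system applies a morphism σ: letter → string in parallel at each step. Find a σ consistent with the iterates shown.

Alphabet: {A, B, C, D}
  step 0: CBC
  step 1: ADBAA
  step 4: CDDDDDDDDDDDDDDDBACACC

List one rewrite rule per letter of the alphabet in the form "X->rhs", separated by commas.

A->C, B->DBA, C->A, D->DD

  step 0 ⇒ step 1: CBC ⇒ A·DBA·A
    B ↦ DBA
    C ↦ A
    A ↦ C  (constrained at step 1)
    D ↦ DD  (constrained at step 1)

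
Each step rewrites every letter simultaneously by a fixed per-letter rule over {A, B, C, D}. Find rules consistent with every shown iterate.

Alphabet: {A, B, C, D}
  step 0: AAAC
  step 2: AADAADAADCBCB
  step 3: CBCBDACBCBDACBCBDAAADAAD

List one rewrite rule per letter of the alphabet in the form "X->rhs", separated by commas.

A->CB, B->D, C->AA, D->DA

  step 2 ⇒ step 3: AADAADAADCBCB ⇒ CB·CB·DA·CB·CB·DA·CB·CB·DA·AA·D·AA·D
    A ↦ CB
    B ↦ D
    C ↦ AA
    D ↦ DA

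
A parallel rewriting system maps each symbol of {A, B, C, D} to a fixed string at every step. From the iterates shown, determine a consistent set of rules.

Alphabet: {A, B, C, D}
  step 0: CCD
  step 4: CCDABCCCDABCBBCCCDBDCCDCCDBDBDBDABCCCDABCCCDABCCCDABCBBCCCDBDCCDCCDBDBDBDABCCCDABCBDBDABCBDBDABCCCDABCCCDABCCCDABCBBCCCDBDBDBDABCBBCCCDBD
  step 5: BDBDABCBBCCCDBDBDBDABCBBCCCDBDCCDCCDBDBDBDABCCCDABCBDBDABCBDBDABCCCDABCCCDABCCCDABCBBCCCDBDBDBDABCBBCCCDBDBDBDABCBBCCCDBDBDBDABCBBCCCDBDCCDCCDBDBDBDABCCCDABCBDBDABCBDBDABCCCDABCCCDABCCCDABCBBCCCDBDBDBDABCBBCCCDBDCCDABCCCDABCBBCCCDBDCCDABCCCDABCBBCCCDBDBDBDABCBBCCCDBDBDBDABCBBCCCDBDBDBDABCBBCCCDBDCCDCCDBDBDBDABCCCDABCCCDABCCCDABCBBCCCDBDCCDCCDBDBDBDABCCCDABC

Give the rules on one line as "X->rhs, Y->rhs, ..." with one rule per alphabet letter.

  step 4 ⇒ step 5: CCDABCCCDABCBBCCCDBDCCDCCDBDBDBDABCCCDABCCCDABCCCDABCBBCCCDBDCCDCCDBDBDBDABCCCDABCBDBDABCBDBDABCCCDABCCCDABCCCDABCBBCCCDBDBDBDABCBBCCCDBD ⇒ BD·BD·ABC·BBC·CCD·BD·BD·BD·ABC·BBC·CCD·BD·CCD·CCD·BD·BD·BD·ABC·CCD·ABC·BD·BD·ABC·BD·BD·ABC·CCD·ABC·CCD·ABC·CCD·ABC·BBC·CCD·BD·BD·BD·ABC·BBC·CCD·BD·BD·BD·ABC·BBC·CCD·BD·BD·BD·ABC·BBC·CCD·BD·CCD·CCD·BD·BD·BD·ABC·CCD·ABC·BD·BD·ABC·BD·BD·ABC·CCD·ABC·CCD·ABC·CCD·ABC·BBC·CCD·BD·BD·BD·ABC·BBC·CCD·BD·CCD·ABC·CCD·ABC·BBC·CCD·BD·CCD·ABC·CCD·ABC·BBC·CCD·BD·BD·BD·ABC·BBC·CCD·BD·BD·BD·ABC·BBC·CCD·BD·BD·BD·ABC·BBC·CCD·BD·CCD·CCD·BD·BD·BD·ABC·CCD·ABC·CCD·ABC·CCD·ABC·BBC·CCD·BD·CCD·CCD·BD·BD·BD·ABC·CCD·ABC
    A ↦ BBC
    B ↦ CCD
    C ↦ BD
    D ↦ ABC

A->BBC, B->CCD, C->BD, D->ABC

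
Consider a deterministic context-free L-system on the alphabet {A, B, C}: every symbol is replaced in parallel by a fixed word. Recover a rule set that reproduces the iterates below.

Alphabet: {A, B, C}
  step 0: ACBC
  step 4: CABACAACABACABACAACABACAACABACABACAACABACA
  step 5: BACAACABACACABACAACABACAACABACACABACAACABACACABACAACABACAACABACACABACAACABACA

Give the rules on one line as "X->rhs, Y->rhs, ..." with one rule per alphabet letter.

  step 4 ⇒ step 5: CABACAACABACABACAACABACAACABACABACAACABACA ⇒ BA·CA·A·CA·BA·CA·CA·BA·CA·A·CA·BA·CA·A·CA·BA·CA·CA·BA·CA·A·CA·BA·CA·CA·BA·CA·A·CA·BA·CA·A·CA·BA·CA·CA·BA·CA·A·CA·BA·CA
    A ↦ CA
    B ↦ A
    C ↦ BA

A->CA, B->A, C->BA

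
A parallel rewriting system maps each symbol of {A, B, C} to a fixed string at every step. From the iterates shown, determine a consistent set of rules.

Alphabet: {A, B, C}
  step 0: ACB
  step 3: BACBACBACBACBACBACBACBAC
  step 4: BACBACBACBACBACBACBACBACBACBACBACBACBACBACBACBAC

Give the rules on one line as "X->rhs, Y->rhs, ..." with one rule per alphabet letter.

A->C, B->BA, C->BAC

  step 3 ⇒ step 4: BACBACBACBACBACBACBACBAC ⇒ BA·C·BAC·BA·C·BAC·BA·C·BAC·BA·C·BAC·BA·C·BAC·BA·C·BAC·BA·C·BAC·BA·C·BAC
    A ↦ C
    B ↦ BA
    C ↦ BAC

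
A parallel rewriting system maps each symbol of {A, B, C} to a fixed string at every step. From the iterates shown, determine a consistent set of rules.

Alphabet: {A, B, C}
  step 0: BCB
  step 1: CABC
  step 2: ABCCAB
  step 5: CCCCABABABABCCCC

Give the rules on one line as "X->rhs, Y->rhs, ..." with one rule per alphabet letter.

A->C, B->C, C->AB

  step 1 ⇒ step 2: CABC ⇒ AB·C·C·AB
    A ↦ C
    B ↦ C
    C ↦ AB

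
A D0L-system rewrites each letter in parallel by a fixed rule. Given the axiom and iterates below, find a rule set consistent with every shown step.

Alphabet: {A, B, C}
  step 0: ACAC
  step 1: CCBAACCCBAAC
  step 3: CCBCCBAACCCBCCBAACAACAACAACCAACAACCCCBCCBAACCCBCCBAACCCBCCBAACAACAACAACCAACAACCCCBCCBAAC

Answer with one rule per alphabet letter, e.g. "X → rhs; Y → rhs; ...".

A->CCB, B->C, C->AAC

  step 0 ⇒ step 1: ACAC ⇒ CCB·AAC·CCB·AAC
    A ↦ CCB
    C ↦ AAC
    B ↦ C  (constrained at step 1)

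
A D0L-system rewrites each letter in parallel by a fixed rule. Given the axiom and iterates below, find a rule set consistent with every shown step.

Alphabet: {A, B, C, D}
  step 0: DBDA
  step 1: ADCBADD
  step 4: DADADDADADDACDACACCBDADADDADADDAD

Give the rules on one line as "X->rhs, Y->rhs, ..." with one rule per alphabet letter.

A->D, B->CB, C->AC, D->AD

  step 0 ⇒ step 1: DBDA ⇒ AD·CB·AD·D
    A ↦ D
    B ↦ CB
    D ↦ AD
    C ↦ AC  (constrained at step 1)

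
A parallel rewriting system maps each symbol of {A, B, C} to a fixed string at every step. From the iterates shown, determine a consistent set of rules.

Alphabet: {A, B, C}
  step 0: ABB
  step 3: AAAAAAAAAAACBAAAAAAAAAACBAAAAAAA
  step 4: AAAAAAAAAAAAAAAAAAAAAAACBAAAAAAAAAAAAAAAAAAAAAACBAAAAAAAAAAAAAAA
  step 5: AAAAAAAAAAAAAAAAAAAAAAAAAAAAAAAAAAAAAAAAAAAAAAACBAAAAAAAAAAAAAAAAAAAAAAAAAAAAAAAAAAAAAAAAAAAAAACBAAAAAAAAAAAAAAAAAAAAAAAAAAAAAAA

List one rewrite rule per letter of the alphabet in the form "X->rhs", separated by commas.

A->AA, B->CBA, C->A

  step 4 ⇒ step 5: AAAAAAAAAAAAAAAAAAAAAAACBAAAAAAAAAAAAAAAAAAAAAACBAAAAAAAAAAAAAAA ⇒ AA·AA·AA·AA·AA·AA·AA·AA·AA·AA·AA·AA·AA·AA·AA·AA·AA·AA·AA·AA·AA·AA·AA·A·CBA·AA·AA·AA·AA·AA·AA·AA·AA·AA·AA·AA·AA·AA·AA·AA·AA·AA·AA·AA·AA·AA·AA·A·CBA·AA·AA·AA·AA·AA·AA·AA·AA·AA·AA·AA·AA·AA·AA·AA
    A ↦ AA
    B ↦ CBA
    C ↦ A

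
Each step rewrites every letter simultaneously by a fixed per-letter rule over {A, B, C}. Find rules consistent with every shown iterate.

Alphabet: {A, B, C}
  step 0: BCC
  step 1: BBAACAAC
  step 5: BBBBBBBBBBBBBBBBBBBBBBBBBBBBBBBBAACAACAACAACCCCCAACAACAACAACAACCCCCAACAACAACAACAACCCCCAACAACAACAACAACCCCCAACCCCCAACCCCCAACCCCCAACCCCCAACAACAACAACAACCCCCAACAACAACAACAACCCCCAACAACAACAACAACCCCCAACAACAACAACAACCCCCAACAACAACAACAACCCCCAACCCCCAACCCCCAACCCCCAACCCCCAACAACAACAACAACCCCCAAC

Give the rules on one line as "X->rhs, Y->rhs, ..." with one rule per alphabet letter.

  step 0 ⇒ step 1: BCC ⇒ BB·AAC·AAC
    B ↦ BB
    C ↦ AAC
    A ↦ CC  (constrained at step 1)

A->CC, B->BB, C->AAC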